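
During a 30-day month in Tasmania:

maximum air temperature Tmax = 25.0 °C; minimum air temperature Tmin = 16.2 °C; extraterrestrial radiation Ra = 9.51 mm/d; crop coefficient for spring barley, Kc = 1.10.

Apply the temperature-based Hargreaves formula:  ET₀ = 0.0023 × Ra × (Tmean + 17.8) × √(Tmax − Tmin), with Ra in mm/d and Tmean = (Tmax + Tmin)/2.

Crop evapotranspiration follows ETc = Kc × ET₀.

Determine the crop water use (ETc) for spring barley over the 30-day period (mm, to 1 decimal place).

82.2 mm

Tmean = (25.0 + 16.2)/2 = 20.60 °C
ET₀ = 0.0023 × 9.51 × (20.60 + 17.8) × √8.8 = 0.0023 × 9.51 × 38.40 × 2.9665 = 2.4916 mm/d
ETc = Kc × ET₀ = 1.10 × 2.4916 = 2.7408 mm/d
Over 30 days: 2.7408 × 30 = 82.224 mm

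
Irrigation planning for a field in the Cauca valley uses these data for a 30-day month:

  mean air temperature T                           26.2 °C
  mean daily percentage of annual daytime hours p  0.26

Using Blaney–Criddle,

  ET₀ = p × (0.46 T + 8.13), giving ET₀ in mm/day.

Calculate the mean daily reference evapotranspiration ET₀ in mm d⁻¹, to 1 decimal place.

ET₀ = 0.26 × (0.46 × 26.2 + 8.13) = 0.26 × 20.182 = 5.2473 mm/d

5.2 mm d⁻¹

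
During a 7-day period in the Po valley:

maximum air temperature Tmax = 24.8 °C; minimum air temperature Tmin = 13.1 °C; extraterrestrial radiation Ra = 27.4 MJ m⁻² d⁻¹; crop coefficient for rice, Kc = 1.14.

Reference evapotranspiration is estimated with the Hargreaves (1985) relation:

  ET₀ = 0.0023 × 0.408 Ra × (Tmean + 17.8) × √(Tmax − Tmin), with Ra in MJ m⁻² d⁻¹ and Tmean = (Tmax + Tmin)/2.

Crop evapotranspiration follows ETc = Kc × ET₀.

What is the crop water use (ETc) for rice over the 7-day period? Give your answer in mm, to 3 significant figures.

Tmean = (24.8 + 13.1)/2 = 18.95 °C
0.408 Ra = 0.408 × 27.4 = 11.1792 mm/d equivalent
ET₀ = 0.0023 × 11.1792 × (18.95 + 17.8) × √11.7 = 0.0023 × 11.1792 × 36.75 × 3.4205 = 3.2321 mm/d
ETc = Kc × ET₀ = 1.14 × 3.2321 = 3.6846 mm/d
Over 7 days: 3.6846 × 7 = 25.792 mm

25.8 mm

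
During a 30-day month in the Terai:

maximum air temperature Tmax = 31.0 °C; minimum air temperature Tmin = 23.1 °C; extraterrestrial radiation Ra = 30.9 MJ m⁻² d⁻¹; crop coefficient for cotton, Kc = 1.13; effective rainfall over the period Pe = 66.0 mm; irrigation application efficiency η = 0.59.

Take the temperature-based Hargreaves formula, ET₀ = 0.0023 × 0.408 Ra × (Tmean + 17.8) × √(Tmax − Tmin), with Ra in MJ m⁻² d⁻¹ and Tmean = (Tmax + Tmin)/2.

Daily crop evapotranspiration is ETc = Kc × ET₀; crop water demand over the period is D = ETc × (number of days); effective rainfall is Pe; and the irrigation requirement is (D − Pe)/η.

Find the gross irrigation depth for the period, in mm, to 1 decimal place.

98.2 mm

Tmean = (31.0 + 23.1)/2 = 27.05 °C
0.408 Ra = 0.408 × 30.9 = 12.6072 mm/d equivalent
ET₀ = 0.0023 × 12.6072 × (27.05 + 17.8) × √7.9 = 0.0023 × 12.6072 × 44.85 × 2.8107 = 3.6553 mm/d
ETc = Kc × ET₀ = 1.13 × 3.6553 = 4.1305 mm/d
Crop demand D = ETc × 30 d = 4.1305 × 30 = 123.915 mm
D − Pe = 123.915 − 66.0 = 57.915 mm
Gross irrigation = 57.915 / 0.59 = 98.161 mm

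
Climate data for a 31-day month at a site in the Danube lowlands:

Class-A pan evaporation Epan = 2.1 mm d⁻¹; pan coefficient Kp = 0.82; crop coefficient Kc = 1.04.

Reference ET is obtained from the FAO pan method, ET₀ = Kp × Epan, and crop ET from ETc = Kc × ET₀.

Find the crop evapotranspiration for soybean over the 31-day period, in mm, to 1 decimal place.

ET₀ = 0.82 × 2.1 = 1.7220 mm/d
ETc = Kc × ET₀ = 1.04 × 1.7220 = 1.7909 mm/d
Over 31 days: 1.7909 × 31 = 55.518 mm

55.5 mm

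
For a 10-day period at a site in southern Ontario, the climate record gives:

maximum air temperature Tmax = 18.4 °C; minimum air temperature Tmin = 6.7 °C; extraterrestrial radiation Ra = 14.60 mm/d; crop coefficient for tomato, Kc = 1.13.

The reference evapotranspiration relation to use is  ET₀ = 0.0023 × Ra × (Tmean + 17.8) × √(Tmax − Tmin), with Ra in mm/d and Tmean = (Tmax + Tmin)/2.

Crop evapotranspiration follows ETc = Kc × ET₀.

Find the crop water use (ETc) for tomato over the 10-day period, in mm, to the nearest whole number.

39 mm

Tmean = (18.4 + 6.7)/2 = 12.55 °C
ET₀ = 0.0023 × 14.60 × (12.55 + 17.8) × √11.7 = 0.0023 × 14.60 × 30.35 × 3.4205 = 3.4860 mm/d
ETc = Kc × ET₀ = 1.13 × 3.4860 = 3.9392 mm/d
Over 10 days: 3.9392 × 10 = 39.392 mm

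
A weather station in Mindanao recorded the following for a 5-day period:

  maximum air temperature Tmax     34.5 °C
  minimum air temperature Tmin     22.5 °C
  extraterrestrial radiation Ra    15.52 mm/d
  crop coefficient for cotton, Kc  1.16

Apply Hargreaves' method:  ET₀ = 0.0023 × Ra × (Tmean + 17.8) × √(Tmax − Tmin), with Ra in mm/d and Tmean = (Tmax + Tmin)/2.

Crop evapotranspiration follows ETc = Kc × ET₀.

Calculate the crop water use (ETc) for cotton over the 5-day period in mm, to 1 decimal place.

Tmean = (34.5 + 22.5)/2 = 28.50 °C
ET₀ = 0.0023 × 15.52 × (28.50 + 17.8) × √12.0 = 0.0023 × 15.52 × 46.30 × 3.4641 = 5.7252 mm/d
ETc = Kc × ET₀ = 1.16 × 5.7252 = 6.6412 mm/d
Over 5 days: 6.6412 × 5 = 33.206 mm

33.2 mm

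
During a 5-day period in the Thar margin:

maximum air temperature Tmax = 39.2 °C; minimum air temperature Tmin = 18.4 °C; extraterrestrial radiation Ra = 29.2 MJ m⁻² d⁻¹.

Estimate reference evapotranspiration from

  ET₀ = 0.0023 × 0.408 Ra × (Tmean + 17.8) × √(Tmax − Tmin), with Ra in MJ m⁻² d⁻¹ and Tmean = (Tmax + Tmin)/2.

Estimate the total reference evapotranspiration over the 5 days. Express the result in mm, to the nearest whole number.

29 mm

Tmean = (39.2 + 18.4)/2 = 28.80 °C
0.408 Ra = 0.408 × 29.2 = 11.9136 mm/d equivalent
ET₀ = 0.0023 × 11.9136 × (28.80 + 17.8) × √20.8 = 0.0023 × 11.9136 × 46.60 × 4.5607 = 5.8236 mm/d
Over 5 days: 5.8236 × 5 = 29.118 mm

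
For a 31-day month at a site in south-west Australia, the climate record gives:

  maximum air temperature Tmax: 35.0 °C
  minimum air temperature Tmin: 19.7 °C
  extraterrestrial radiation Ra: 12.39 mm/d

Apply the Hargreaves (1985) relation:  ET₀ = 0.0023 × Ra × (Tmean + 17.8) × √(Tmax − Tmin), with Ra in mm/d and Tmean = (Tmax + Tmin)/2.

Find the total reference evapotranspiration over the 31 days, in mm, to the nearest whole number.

156 mm

Tmean = (35.0 + 19.7)/2 = 27.35 °C
ET₀ = 0.0023 × 12.39 × (27.35 + 17.8) × √15.3 = 0.0023 × 12.39 × 45.15 × 3.9115 = 5.0327 mm/d
Over 31 days: 5.0327 × 31 = 156.014 mm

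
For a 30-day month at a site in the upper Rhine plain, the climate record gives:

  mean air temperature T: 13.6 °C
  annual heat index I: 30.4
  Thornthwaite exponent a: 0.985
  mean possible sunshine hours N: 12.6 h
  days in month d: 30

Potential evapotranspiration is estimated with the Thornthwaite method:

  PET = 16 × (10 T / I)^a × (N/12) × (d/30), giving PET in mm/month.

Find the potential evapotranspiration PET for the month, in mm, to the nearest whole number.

73 mm

10T/I = 10 × 13.6 / 30.4 = 4.4737
(10T/I)^a = 4.4737^0.985 = 4.3743
Uncorrected PET = 16 × 4.3743 = 69.989 mm
Correction = (N/12)(d/30) = (12.6/12)(30/30) = 1.0500
PET = 69.989 × 1.0500 = 73.488 mm/month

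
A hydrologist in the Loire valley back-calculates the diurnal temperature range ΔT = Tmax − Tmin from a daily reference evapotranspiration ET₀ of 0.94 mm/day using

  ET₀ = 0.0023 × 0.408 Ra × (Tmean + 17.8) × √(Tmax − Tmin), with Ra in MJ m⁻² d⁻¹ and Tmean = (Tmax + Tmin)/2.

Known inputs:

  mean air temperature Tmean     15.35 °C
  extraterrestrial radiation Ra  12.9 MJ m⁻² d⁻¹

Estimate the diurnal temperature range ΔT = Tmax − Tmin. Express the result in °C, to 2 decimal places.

5.49 °C

√ΔT = ET₀ / [0.0023 × 0.408 × Ra × (Tmean+17.8)] = 0.94 / (0.0023 × 5.2632 × 33.15) = 2.3424
ΔT = 2.3424² = 5.487 °C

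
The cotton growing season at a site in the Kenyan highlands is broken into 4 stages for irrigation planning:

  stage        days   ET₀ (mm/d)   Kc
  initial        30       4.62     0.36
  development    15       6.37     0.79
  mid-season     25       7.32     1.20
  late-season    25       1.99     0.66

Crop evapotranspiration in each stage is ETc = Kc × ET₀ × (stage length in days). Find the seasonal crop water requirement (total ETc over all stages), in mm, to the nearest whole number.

initial: 0.36 × 4.62 × 30 = 49.90 mm
development: 0.79 × 6.37 × 15 = 75.48 mm
mid-season: 1.20 × 7.32 × 25 = 219.60 mm
late-season: 0.66 × 1.99 × 25 = 32.84 mm
Seasonal total = 377.82 mm

378 mm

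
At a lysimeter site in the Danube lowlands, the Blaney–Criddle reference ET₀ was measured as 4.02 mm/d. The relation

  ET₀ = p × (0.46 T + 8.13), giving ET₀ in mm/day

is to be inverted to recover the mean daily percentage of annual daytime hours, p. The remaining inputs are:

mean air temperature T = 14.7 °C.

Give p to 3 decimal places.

p = ET₀ / (0.46 T + 8.13) = 4.02 / (0.46 × 14.7 + 8.13) = 4.02 / 14.892 = 0.2699

0.270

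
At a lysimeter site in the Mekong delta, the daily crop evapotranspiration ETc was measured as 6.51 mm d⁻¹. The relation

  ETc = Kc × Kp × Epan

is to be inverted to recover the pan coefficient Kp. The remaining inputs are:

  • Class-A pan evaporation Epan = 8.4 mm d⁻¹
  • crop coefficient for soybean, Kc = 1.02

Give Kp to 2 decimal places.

ETc = Kc × Kp × Epan  ⇒  Kp = ETc / (Kc × Epan)
Kp = 6.51 / (1.02 × 8.4) = 6.51 / 8.568 = 0.7598

0.76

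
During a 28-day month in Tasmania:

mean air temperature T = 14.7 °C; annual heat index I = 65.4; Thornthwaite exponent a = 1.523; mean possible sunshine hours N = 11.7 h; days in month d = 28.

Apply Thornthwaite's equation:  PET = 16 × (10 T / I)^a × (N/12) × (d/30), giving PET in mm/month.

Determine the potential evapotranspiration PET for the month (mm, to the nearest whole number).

10T/I = 10 × 14.7 / 65.4 = 2.2477
(10T/I)^a = 2.2477^1.523 = 3.4332
Uncorrected PET = 16 × 3.4332 = 54.931 mm
Correction = (N/12)(d/30) = (11.7/12)(28/30) = 0.9100
PET = 54.931 × 0.9100 = 49.987 mm/month

50 mm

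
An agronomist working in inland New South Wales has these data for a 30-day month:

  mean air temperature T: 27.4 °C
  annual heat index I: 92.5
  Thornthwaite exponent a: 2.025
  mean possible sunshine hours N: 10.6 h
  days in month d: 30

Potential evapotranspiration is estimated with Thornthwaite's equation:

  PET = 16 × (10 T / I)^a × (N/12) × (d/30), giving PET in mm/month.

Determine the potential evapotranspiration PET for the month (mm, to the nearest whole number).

127 mm

10T/I = 10 × 27.4 / 92.5 = 2.9622
(10T/I)^a = 2.9622^2.025 = 9.0161
Uncorrected PET = 16 × 9.0161 = 144.258 mm
Correction = (N/12)(d/30) = (10.6/12)(30/30) = 0.8833
PET = 144.258 × 0.8833 = 127.423 mm/month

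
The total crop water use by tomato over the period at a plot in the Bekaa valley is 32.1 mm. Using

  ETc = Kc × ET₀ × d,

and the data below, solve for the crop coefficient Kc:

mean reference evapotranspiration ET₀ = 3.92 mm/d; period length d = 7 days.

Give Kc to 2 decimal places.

1.17

ETc = Kc × ET₀ × d  ⇒  Kc = ETc / (ET₀ × d)
Kc = 32.1 / (3.92 × 7) = 32.1 / 27.44 = 1.1698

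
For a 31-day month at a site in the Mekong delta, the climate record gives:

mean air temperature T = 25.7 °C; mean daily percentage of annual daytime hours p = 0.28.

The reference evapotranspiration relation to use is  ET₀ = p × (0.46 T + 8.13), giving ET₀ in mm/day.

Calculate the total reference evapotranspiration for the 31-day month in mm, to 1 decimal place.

173.2 mm

ET₀ = 0.28 × (0.46 × 25.7 + 8.13) = 0.28 × 19.952 = 5.5866 mm/d
Monthly total = 5.5866 × 31 = 173.185 mm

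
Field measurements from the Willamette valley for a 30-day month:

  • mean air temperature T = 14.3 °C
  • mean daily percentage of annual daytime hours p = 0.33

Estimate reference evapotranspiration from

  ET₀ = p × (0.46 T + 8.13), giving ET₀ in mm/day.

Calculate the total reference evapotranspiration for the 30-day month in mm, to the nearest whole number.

146 mm

ET₀ = 0.33 × (0.46 × 14.3 + 8.13) = 0.33 × 14.708 = 4.8536 mm/d
Monthly total = 4.8536 × 30 = 145.608 mm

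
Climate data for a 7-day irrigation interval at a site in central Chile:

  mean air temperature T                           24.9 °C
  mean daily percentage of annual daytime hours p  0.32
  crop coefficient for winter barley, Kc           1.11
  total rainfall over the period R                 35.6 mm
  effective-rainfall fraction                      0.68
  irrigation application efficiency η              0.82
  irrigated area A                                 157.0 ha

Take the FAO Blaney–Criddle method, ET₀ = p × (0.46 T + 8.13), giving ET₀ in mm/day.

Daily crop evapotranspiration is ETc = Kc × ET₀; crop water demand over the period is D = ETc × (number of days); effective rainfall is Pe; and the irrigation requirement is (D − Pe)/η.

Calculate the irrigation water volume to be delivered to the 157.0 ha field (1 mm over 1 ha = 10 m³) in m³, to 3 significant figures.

ET₀ = 0.32 × (0.46 × 24.9 + 8.13) = 0.32 × 19.584 = 6.2669 mm/d
ETc = Kc × ET₀ = 1.11 × 6.2669 = 6.9563 mm/d
Crop demand D = ETc × 7 d = 6.9563 × 7 = 48.694 mm
Pe = 0.68 × 35.6 = 24.208 mm
D − Pe = 48.694 − 24.208 = 24.486 mm
Gross irrigation = 24.486 / 0.82 = 29.861 mm
Volume = 29.861 mm × 157.0 ha × 10 = 46881.8 m³

46900 m³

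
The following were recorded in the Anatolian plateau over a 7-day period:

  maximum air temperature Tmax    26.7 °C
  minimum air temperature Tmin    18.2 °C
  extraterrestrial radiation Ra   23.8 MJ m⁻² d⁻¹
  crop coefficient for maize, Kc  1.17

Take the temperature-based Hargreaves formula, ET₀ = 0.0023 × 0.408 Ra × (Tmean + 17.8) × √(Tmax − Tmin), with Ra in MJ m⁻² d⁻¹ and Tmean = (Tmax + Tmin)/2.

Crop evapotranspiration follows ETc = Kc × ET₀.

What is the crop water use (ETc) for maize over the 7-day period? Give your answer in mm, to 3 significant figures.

Tmean = (26.7 + 18.2)/2 = 22.45 °C
0.408 Ra = 0.408 × 23.8 = 9.7104 mm/d equivalent
ET₀ = 0.0023 × 9.7104 × (22.45 + 17.8) × √8.5 = 0.0023 × 9.7104 × 40.25 × 2.9155 = 2.6209 mm/d
ETc = Kc × ET₀ = 1.17 × 2.6209 = 3.0665 mm/d
Over 7 days: 3.0665 × 7 = 21.466 mm

21.5 mm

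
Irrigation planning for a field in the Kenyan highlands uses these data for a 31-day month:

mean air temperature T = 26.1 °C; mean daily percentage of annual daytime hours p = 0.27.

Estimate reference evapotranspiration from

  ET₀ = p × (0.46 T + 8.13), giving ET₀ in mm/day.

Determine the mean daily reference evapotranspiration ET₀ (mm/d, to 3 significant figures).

5.44 mm/d

ET₀ = 0.27 × (0.46 × 26.1 + 8.13) = 0.27 × 20.136 = 5.4367 mm/d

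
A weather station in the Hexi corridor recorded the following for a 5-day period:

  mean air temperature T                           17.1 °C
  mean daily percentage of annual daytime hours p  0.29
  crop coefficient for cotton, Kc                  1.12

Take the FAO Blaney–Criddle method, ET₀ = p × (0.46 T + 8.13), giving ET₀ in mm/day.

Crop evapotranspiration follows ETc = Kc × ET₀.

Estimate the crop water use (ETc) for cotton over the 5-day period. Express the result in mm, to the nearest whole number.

26 mm

ET₀ = 0.29 × (0.46 × 17.1 + 8.13) = 0.29 × 15.996 = 4.6388 mm/d
ETc = Kc × ET₀ = 1.12 × 4.6388 = 5.1955 mm/d
Over 5 days: 5.1955 × 5 = 25.978 mm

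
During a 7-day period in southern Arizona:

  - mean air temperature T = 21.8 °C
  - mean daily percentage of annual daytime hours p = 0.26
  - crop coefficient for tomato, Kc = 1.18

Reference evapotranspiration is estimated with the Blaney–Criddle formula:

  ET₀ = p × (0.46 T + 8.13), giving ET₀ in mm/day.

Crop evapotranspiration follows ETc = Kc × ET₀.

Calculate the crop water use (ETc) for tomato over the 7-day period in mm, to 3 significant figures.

39.0 mm

ET₀ = 0.26 × (0.46 × 21.8 + 8.13) = 0.26 × 18.158 = 4.7211 mm/d
ETc = Kc × ET₀ = 1.18 × 4.7211 = 5.5709 mm/d
Over 7 days: 5.5709 × 7 = 38.996 mm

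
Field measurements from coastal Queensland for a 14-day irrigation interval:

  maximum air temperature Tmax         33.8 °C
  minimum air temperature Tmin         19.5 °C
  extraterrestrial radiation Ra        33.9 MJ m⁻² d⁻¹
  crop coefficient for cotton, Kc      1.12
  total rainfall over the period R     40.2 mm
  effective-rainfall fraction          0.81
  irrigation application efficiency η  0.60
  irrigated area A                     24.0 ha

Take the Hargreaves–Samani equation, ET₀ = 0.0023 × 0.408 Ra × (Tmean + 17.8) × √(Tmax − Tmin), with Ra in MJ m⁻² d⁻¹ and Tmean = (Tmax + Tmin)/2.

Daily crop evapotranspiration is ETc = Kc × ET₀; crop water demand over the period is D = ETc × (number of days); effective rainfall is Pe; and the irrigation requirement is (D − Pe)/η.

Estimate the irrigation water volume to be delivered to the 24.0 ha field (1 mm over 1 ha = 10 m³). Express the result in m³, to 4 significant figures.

20510 m³

Tmean = (33.8 + 19.5)/2 = 26.65 °C
0.408 Ra = 0.408 × 33.9 = 13.8312 mm/d equivalent
ET₀ = 0.0023 × 13.8312 × (26.65 + 17.8) × √14.3 = 0.0023 × 13.8312 × 44.45 × 3.7815 = 5.3472 mm/d
ETc = Kc × ET₀ = 1.12 × 5.3472 = 5.9889 mm/d
Crop demand D = ETc × 14 d = 5.9889 × 14 = 83.845 mm
Pe = 0.81 × 40.2 = 32.562 mm
D − Pe = 83.845 − 32.562 = 51.283 mm
Gross irrigation = 51.283 / 0.60 = 85.472 mm
Volume = 85.472 mm × 24.0 ha × 10 = 20513.3 m³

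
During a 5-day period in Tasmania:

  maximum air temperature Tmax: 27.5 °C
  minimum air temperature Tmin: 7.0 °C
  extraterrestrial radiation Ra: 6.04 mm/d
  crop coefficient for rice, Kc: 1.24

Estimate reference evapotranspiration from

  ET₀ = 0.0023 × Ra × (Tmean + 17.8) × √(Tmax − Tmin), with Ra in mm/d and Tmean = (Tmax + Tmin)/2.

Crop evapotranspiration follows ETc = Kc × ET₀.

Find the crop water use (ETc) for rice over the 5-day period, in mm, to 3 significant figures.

13.7 mm

Tmean = (27.5 + 7.0)/2 = 17.25 °C
ET₀ = 0.0023 × 6.04 × (17.25 + 17.8) × √20.5 = 0.0023 × 6.04 × 35.05 × 4.5277 = 2.2046 mm/d
ETc = Kc × ET₀ = 1.24 × 2.2046 = 2.7337 mm/d
Over 5 days: 2.7337 × 5 = 13.669 mm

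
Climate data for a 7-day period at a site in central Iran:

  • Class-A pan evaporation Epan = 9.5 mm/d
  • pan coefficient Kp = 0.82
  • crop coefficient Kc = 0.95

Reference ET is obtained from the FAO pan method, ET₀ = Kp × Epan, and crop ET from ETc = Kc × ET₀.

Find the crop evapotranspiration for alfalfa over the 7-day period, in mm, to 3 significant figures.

ET₀ = 0.82 × 9.5 = 7.7900 mm/d
ETc = Kc × ET₀ = 0.95 × 7.7900 = 7.4005 mm/d
Over 7 days: 7.4005 × 7 = 51.804 mm

51.8 mm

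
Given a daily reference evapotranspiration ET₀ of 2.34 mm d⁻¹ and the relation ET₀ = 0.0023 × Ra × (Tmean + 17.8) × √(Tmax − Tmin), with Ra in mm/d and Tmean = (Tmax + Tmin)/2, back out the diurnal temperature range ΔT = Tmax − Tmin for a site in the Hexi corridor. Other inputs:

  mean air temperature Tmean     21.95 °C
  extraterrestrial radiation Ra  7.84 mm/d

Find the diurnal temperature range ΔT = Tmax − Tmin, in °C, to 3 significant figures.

10.7 °C

√ΔT = ET₀ / [0.0023 × Ra × (Tmean+17.8)] = 2.34 / (0.0023 × 7.84 × 39.75) = 3.2646
ΔT = 3.2646² = 10.658 °C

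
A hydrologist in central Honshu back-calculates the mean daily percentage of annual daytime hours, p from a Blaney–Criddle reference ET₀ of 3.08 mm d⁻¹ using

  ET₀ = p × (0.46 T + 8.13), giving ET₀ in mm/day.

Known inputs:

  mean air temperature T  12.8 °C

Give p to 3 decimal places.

0.220

p = ET₀ / (0.46 T + 8.13) = 3.08 / (0.46 × 12.8 + 8.13) = 3.08 / 14.018 = 0.2197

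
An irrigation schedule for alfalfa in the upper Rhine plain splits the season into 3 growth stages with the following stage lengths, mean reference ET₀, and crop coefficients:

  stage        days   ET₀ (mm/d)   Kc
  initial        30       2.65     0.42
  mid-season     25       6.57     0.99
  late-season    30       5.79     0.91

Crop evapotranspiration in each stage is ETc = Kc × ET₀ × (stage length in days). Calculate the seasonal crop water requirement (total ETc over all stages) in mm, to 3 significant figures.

354 mm

initial: 0.42 × 2.65 × 30 = 33.39 mm
mid-season: 0.99 × 6.57 × 25 = 162.61 mm
late-season: 0.91 × 5.79 × 30 = 158.07 mm
Seasonal total = 354.07 mm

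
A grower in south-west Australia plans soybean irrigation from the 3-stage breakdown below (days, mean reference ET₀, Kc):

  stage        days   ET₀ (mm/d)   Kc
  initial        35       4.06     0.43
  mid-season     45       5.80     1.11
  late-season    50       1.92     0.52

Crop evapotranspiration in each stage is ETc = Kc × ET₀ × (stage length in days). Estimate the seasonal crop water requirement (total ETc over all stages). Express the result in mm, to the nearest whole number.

initial: 0.43 × 4.06 × 35 = 61.10 mm
mid-season: 1.11 × 5.80 × 45 = 289.71 mm
late-season: 0.52 × 1.92 × 50 = 49.92 mm
Seasonal total = 400.73 mm

401 mm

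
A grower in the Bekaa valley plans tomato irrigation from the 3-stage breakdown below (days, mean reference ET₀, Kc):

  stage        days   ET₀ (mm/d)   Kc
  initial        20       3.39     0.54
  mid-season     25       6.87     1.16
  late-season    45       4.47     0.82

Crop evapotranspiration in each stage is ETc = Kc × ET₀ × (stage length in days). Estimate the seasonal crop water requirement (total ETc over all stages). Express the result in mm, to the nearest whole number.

initial: 0.54 × 3.39 × 20 = 36.61 mm
mid-season: 1.16 × 6.87 × 25 = 199.23 mm
late-season: 0.82 × 4.47 × 45 = 164.94 mm
Seasonal total = 400.78 mm

401 mm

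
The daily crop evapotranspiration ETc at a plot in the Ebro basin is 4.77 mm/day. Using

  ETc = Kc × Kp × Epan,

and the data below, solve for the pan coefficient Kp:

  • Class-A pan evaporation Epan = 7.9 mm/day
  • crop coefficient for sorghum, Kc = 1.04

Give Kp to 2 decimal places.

0.58

ETc = Kc × Kp × Epan  ⇒  Kp = ETc / (Kc × Epan)
Kp = 4.77 / (1.04 × 7.9) = 4.77 / 8.216 = 0.5806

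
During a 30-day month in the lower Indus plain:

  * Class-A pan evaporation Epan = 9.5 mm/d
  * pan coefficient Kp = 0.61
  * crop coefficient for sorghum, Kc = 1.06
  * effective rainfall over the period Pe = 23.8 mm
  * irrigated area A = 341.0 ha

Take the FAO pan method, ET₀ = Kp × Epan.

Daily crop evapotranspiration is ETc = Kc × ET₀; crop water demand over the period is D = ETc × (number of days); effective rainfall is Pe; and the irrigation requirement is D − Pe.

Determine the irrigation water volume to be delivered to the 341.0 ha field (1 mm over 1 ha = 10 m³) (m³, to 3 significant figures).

ET₀ = 0.61 × 9.5 = 5.7950 mm/d
ETc = Kc × ET₀ = 1.06 × 5.7950 = 6.1427 mm/d
Crop demand D = ETc × 30 d = 6.1427 × 30 = 184.281 mm
D − Pe = 184.281 − 23.8 = 160.481 mm
Volume = 160.481 mm × 341.0 ha × 10 = 547240.2 m³

547000 m³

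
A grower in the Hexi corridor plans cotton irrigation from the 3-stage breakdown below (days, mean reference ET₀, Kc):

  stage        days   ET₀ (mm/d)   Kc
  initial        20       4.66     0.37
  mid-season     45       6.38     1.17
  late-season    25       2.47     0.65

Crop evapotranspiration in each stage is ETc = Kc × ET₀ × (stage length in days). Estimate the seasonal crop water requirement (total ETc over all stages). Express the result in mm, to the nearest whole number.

initial: 0.37 × 4.66 × 20 = 34.48 mm
mid-season: 1.17 × 6.38 × 45 = 335.91 mm
late-season: 0.65 × 2.47 × 25 = 40.14 mm
Seasonal total = 410.53 mm

411 mm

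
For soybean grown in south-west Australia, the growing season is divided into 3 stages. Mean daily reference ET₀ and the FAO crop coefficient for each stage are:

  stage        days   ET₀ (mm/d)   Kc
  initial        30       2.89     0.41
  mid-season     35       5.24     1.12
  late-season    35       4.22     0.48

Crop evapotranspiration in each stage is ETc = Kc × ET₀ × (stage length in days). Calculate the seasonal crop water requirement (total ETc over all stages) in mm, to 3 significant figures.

312 mm

initial: 0.41 × 2.89 × 30 = 35.55 mm
mid-season: 1.12 × 5.24 × 35 = 205.41 mm
late-season: 0.48 × 4.22 × 35 = 70.90 mm
Seasonal total = 311.86 mm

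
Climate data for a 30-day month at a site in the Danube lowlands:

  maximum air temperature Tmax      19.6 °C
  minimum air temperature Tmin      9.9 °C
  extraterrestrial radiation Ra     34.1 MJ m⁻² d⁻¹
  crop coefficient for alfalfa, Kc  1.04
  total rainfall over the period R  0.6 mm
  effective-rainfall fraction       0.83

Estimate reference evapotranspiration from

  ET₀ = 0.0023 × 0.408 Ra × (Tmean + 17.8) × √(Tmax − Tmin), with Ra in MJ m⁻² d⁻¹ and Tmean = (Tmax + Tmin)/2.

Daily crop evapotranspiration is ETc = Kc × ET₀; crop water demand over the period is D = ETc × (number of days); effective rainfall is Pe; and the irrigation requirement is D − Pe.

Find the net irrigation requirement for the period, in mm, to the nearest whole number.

Tmean = (19.6 + 9.9)/2 = 14.75 °C
0.408 Ra = 0.408 × 34.1 = 13.9128 mm/d equivalent
ET₀ = 0.0023 × 13.9128 × (14.75 + 17.8) × √9.7 = 0.0023 × 13.9128 × 32.55 × 3.1145 = 3.2440 mm/d
ETc = Kc × ET₀ = 1.04 × 3.2440 = 3.3738 mm/d
Crop demand D = ETc × 30 d = 3.3738 × 30 = 101.214 mm
Pe = 0.83 × 0.6 = 0.498 mm
D − Pe = 101.214 − 0.498 = 100.716 mm

101 mm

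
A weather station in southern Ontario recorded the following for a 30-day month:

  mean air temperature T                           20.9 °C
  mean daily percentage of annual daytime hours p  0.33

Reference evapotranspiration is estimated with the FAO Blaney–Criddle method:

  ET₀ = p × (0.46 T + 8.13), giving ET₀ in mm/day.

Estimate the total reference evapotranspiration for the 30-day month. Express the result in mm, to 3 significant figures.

ET₀ = 0.33 × (0.46 × 20.9 + 8.13) = 0.33 × 17.744 = 5.8555 mm/d
Monthly total = 5.8555 × 30 = 175.665 mm

176 mm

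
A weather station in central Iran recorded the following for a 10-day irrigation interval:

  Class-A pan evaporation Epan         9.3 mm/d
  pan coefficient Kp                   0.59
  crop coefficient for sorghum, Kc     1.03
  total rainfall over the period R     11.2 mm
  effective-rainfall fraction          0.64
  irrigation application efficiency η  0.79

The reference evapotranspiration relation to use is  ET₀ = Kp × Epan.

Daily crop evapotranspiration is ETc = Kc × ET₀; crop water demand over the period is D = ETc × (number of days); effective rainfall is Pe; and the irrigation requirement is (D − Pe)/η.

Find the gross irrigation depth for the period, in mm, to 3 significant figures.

ET₀ = 0.59 × 9.3 = 5.4870 mm/d
ETc = Kc × ET₀ = 1.03 × 5.4870 = 5.6516 mm/d
Crop demand D = ETc × 10 d = 5.6516 × 10 = 56.516 mm
Pe = 0.64 × 11.2 = 7.168 mm
D − Pe = 56.516 − 7.168 = 49.348 mm
Gross irrigation = 49.348 / 0.79 = 62.466 mm

62.5 mm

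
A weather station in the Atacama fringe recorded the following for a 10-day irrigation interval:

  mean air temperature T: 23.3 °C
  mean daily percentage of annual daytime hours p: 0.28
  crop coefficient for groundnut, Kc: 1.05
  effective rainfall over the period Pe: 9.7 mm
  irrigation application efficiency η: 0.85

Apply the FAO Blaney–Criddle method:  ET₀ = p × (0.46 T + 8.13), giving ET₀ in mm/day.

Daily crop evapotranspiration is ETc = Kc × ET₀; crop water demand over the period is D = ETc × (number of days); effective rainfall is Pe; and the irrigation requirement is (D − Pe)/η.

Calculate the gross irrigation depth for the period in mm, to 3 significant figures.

53.8 mm

ET₀ = 0.28 × (0.46 × 23.3 + 8.13) = 0.28 × 18.848 = 5.2774 mm/d
ETc = Kc × ET₀ = 1.05 × 5.2774 = 5.5413 mm/d
Crop demand D = ETc × 10 d = 5.5413 × 10 = 55.413 mm
D − Pe = 55.413 − 9.7 = 45.713 mm
Gross irrigation = 45.713 / 0.85 = 53.780 mm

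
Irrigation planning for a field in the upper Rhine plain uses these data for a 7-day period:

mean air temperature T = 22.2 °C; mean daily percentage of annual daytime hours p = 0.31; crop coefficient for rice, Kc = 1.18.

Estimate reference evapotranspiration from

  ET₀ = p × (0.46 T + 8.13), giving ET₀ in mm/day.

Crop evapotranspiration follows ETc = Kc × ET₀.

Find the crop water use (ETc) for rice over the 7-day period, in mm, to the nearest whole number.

ET₀ = 0.31 × (0.46 × 22.2 + 8.13) = 0.31 × 18.342 = 5.6860 mm/d
ETc = Kc × ET₀ = 1.18 × 5.6860 = 6.7095 mm/d
Over 7 days: 6.7095 × 7 = 46.967 mm

47 mm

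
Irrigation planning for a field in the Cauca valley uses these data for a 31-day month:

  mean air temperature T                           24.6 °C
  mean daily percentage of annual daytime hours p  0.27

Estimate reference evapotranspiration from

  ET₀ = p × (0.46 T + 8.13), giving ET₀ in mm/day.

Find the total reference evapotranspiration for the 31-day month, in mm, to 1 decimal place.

162.8 mm

ET₀ = 0.27 × (0.46 × 24.6 + 8.13) = 0.27 × 19.446 = 5.2504 mm/d
Monthly total = 5.2504 × 31 = 162.762 mm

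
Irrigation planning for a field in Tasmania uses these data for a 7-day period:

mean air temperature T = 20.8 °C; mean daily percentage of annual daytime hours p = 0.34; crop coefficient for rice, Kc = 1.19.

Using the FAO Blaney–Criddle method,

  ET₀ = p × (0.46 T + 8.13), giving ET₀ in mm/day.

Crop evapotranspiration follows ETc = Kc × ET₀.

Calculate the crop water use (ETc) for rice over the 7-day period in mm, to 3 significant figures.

ET₀ = 0.34 × (0.46 × 20.8 + 8.13) = 0.34 × 17.698 = 6.0173 mm/d
ETc = Kc × ET₀ = 1.19 × 6.0173 = 7.1606 mm/d
Over 7 days: 7.1606 × 7 = 50.124 mm

50.1 mm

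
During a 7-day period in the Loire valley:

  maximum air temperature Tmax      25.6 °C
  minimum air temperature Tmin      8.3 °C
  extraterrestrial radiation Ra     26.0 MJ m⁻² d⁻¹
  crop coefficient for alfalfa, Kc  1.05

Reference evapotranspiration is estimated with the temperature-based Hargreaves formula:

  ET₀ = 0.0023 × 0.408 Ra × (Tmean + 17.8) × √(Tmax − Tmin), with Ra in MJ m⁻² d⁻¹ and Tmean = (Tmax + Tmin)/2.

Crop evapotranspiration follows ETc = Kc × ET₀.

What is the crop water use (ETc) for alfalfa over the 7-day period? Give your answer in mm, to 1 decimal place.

Tmean = (25.6 + 8.3)/2 = 16.95 °C
0.408 Ra = 0.408 × 26.0 = 10.6080 mm/d equivalent
ET₀ = 0.0023 × 10.6080 × (16.95 + 17.8) × √17.3 = 0.0023 × 10.6080 × 34.75 × 4.1593 = 3.5264 mm/d
ETc = Kc × ET₀ = 1.05 × 3.5264 = 3.7027 mm/d
Over 7 days: 3.7027 × 7 = 25.919 mm

25.9 mm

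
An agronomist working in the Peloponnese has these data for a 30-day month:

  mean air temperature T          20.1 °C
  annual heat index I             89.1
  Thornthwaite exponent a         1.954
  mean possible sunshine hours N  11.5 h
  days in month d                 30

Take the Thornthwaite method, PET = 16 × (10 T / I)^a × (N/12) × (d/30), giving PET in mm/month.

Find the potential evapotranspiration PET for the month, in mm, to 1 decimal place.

10T/I = 10 × 20.1 / 89.1 = 2.2559
(10T/I)^a = 2.2559^1.954 = 4.9022
Uncorrected PET = 16 × 4.9022 = 78.435 mm
Correction = (N/12)(d/30) = (11.5/12)(30/30) = 0.9583
PET = 78.435 × 0.9583 = 75.164 mm/month

75.2 mm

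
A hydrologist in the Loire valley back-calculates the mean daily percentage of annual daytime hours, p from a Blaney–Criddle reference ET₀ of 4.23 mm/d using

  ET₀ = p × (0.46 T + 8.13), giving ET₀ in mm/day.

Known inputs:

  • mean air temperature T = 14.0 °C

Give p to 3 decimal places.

p = ET₀ / (0.46 T + 8.13) = 4.23 / (0.46 × 14.0 + 8.13) = 4.23 / 14.570 = 0.2903

0.290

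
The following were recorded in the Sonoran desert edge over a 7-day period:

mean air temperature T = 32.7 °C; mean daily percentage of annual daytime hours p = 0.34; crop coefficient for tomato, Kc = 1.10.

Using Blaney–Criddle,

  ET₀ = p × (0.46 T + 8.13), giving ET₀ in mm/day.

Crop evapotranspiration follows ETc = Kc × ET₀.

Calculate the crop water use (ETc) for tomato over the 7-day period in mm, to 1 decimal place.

ET₀ = 0.34 × (0.46 × 32.7 + 8.13) = 0.34 × 23.172 = 7.8785 mm/d
ETc = Kc × ET₀ = 1.10 × 7.8785 = 8.6664 mm/d
Over 7 days: 8.6664 × 7 = 60.665 mm

60.7 mm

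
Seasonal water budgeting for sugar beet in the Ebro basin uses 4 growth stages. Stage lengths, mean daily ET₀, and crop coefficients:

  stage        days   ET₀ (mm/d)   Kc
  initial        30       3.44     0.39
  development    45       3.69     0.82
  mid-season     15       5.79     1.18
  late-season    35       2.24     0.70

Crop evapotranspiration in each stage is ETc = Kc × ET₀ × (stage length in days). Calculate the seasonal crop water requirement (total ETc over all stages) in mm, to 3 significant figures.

initial: 0.39 × 3.44 × 30 = 40.25 mm
development: 0.82 × 3.69 × 45 = 136.16 mm
mid-season: 1.18 × 5.79 × 15 = 102.48 mm
late-season: 0.70 × 2.24 × 35 = 54.88 mm
Seasonal total = 333.77 mm

334 mm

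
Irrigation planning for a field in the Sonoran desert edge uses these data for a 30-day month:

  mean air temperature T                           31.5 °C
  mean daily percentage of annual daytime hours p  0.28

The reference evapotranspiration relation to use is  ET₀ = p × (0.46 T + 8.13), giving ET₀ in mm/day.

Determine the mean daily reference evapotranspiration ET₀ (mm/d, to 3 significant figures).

ET₀ = 0.28 × (0.46 × 31.5 + 8.13) = 0.28 × 22.620 = 6.3336 mm/d

6.33 mm/d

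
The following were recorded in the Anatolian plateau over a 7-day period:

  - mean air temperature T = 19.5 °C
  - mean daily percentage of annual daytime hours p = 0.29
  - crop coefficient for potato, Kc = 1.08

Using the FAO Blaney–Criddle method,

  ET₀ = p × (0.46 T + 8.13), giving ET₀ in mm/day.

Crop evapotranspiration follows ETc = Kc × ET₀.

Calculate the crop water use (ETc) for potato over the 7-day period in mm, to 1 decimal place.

37.5 mm

ET₀ = 0.29 × (0.46 × 19.5 + 8.13) = 0.29 × 17.100 = 4.9590 mm/d
ETc = Kc × ET₀ = 1.08 × 4.9590 = 5.3557 mm/d
Over 7 days: 5.3557 × 7 = 37.490 mm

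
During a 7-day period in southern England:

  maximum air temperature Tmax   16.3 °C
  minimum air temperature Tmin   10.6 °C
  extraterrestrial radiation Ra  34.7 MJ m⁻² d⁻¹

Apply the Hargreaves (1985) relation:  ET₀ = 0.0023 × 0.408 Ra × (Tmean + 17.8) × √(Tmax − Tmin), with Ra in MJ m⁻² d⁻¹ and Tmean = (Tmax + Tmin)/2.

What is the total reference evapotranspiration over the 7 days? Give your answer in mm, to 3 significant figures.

17.0 mm

Tmean = (16.3 + 10.6)/2 = 13.45 °C
0.408 Ra = 0.408 × 34.7 = 14.1576 mm/d equivalent
ET₀ = 0.0023 × 14.1576 × (13.45 + 17.8) × √5.7 = 0.0023 × 14.1576 × 31.25 × 2.3875 = 2.4295 mm/d
Over 7 days: 2.4295 × 7 = 17.007 mm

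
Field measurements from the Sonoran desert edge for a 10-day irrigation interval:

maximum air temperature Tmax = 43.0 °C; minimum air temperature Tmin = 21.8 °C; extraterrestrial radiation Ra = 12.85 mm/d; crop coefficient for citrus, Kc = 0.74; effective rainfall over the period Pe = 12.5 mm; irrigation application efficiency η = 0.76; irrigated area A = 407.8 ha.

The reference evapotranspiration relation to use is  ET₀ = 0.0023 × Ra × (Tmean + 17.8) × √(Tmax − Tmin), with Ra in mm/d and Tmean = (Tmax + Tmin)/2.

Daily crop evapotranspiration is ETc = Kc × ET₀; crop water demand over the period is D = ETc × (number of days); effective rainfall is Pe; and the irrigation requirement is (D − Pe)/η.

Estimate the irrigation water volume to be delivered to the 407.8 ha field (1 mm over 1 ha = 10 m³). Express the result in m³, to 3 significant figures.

Tmean = (43.0 + 21.8)/2 = 32.40 °C
ET₀ = 0.0023 × 12.85 × (32.40 + 17.8) × √21.2 = 0.0023 × 12.85 × 50.20 × 4.6043 = 6.8312 mm/d
ETc = Kc × ET₀ = 0.74 × 6.8312 = 5.0551 mm/d
Crop demand D = ETc × 10 d = 5.0551 × 10 = 50.551 mm
D − Pe = 50.551 − 12.5 = 38.051 mm
Gross irrigation = 38.051 / 0.76 = 50.067 mm
Volume = 50.067 mm × 407.8 ha × 10 = 204173.2 m³

204000 m³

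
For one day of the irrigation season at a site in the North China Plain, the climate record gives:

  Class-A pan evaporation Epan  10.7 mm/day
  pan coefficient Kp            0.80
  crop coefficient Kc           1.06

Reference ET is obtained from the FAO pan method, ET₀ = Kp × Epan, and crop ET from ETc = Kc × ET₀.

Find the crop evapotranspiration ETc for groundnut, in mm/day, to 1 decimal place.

9.1 mm/day

ET₀ = 0.80 × 10.7 = 8.5600 mm/d
ETc = Kc × ET₀ = 1.06 × 8.5600 = 9.0736 mm/d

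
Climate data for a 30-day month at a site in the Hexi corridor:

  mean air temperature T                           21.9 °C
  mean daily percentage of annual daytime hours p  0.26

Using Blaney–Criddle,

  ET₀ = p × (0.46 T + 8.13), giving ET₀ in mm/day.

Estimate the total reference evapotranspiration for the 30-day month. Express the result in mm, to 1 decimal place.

ET₀ = 0.26 × (0.46 × 21.9 + 8.13) = 0.26 × 18.204 = 4.7330 mm/d
Monthly total = 4.7330 × 30 = 141.990 mm

142.0 mm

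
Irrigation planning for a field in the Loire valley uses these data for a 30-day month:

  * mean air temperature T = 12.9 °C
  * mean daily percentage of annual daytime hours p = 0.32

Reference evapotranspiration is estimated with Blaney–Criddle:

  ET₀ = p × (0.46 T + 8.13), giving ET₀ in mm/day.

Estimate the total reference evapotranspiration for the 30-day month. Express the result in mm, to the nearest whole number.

ET₀ = 0.32 × (0.46 × 12.9 + 8.13) = 0.32 × 14.064 = 4.5005 mm/d
Monthly total = 4.5005 × 30 = 135.015 mm

135 mm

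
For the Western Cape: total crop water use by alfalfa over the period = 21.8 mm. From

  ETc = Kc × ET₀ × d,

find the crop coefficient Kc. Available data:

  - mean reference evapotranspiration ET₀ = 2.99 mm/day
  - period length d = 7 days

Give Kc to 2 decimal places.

1.04

ETc = Kc × ET₀ × d  ⇒  Kc = ETc / (ET₀ × d)
Kc = 21.8 / (2.99 × 7) = 21.8 / 20.93 = 1.0416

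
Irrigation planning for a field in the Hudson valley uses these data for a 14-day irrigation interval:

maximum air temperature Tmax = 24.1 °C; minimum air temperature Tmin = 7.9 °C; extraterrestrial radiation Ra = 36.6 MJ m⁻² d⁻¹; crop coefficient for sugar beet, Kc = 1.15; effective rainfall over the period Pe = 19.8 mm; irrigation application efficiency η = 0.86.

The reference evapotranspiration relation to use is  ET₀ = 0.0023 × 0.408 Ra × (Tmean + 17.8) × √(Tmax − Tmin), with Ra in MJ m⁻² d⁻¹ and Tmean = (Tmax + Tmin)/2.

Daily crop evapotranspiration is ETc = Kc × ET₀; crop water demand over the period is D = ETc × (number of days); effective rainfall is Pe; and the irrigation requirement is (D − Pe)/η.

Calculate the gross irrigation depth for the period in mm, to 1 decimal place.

64.4 mm

Tmean = (24.1 + 7.9)/2 = 16.00 °C
0.408 Ra = 0.408 × 36.6 = 14.9328 mm/d equivalent
ET₀ = 0.0023 × 14.9328 × (16.00 + 17.8) × √16.2 = 0.0023 × 14.9328 × 33.80 × 4.0249 = 4.6724 mm/d
ETc = Kc × ET₀ = 1.15 × 4.6724 = 5.3733 mm/d
Crop demand D = ETc × 14 d = 5.3733 × 14 = 75.226 mm
D − Pe = 75.226 − 19.8 = 55.426 mm
Gross irrigation = 55.426 / 0.86 = 64.449 mm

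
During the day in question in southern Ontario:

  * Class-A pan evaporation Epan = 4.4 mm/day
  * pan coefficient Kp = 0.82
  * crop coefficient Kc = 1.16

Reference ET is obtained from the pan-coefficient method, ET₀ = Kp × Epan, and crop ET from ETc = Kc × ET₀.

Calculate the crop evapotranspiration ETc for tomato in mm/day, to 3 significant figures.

4.19 mm/day

ET₀ = 0.82 × 4.4 = 3.6080 mm/d
ETc = Kc × ET₀ = 1.16 × 3.6080 = 4.1853 mm/d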